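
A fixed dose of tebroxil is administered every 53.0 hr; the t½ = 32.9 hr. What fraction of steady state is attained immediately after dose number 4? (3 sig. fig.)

0.989

k = ln 2 / 32.9 = 0.02107 hr⁻¹
f_n = 1 − e^(−nkτ) = 1 − e^(−4 × 0.02107 × 53.0) = 1 − e^(−4.466) = 1 − 0.01149 ≈ 0.989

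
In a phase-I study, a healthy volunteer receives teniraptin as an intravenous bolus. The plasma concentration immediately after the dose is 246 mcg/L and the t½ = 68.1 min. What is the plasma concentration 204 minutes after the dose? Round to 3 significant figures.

30.8 mcg/L

k = ln 2 / 68.1 = 0.01018 min⁻¹
204 min is 2.996 half-lives, so C = 246 × (1/2)^2.996 = 246 × 0.1254 ≈ 30.8 mcg/L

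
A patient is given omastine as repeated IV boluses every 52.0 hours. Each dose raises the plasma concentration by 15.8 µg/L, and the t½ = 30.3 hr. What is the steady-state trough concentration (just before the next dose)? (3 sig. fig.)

k = ln 2 / 30.3 = 0.02288 hr⁻¹
Fraction remaining after one interval: e^(−kτ) = e^(−0.02288 × 52.0) = 0.3044
R = 1 / (1 − 0.3044) = 1.438
Css,max = 15.8 × 1.438 = 22.71 µg/L
Css,min = Css,max × e^(−kτ) = 22.71 × 0.3044 ≈ 6.91 µg/L

6.91 µg/L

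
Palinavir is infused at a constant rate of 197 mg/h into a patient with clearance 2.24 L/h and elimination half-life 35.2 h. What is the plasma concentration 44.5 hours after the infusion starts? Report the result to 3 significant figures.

Css = rate / CL = 197 / 2.24 = 87.95 µg/mL
k = ln 2 / 35.2 = 0.01969 h⁻¹
C(t) = Css (1 − e^(−kt)) = 87.95 × (1 − e^(−0.8763)) = 87.95 × 0.5837 ≈ 51.3 µg/mL

51.3 µg/mL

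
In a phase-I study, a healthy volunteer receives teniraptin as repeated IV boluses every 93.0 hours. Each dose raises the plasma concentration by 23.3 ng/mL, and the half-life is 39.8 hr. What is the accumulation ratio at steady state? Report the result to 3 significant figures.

k = ln 2 / 39.8 = 0.01742 hr⁻¹
Fraction remaining after one interval: e^(−kτ) = e^(−0.01742 × 93.0) = 0.1980
R = 1 / (1 − 0.1980) = 1 / 0.8020 ≈ 1.25

1.25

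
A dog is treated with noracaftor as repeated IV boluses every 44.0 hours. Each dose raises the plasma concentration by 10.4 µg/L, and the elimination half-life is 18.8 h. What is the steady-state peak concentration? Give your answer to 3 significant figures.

13.0 µg/L

k = ln 2 / 18.8 = 0.03687 h⁻¹
Fraction remaining after one interval: e^(−kτ) = e^(−0.03687 × 44.0) = 0.1975
R = 1 / (1 − 0.1975) = 1.246
Css,max = 10.4 × 1.246 ≈ 13.0 µg/L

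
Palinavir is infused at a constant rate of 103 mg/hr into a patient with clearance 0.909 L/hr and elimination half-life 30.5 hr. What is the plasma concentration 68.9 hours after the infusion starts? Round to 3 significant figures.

Css = rate / CL = 103 / 0.909 = 113.3 mg/L
k = ln 2 / 30.5 = 0.02273 hr⁻¹
C(t) = Css (1 − e^(−kt)) = 113.3 × (1 − e^(−1.566)) = 113.3 × 0.7911 ≈ 89.6 mg/L

89.6 mg/L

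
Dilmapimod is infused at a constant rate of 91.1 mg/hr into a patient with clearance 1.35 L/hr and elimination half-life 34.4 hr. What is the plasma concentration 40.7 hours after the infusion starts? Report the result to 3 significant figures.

37.8 mg/L

Css = rate / CL = 91.1 / 1.35 = 67.48 mg/L
k = ln 2 / 34.4 = 0.02015 hr⁻¹
C(t) = Css (1 − e^(−kt)) = 67.48 × (1 − e^(−0.8201)) = 67.48 × 0.5596 ≈ 37.8 mg/L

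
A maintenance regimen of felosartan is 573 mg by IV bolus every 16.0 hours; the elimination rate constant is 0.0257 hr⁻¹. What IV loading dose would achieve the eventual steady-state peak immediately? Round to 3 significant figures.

1700 mg

Accumulation ratio R = 1 / (1 − e^(−kτ)) = 1 / (1 − e^(−0.02570×16.0)) = 1 / (1 − 0.6629) = 2.966
Loading dose = maintenance dose × R = 573 × 2.966 ≈ 1700 mg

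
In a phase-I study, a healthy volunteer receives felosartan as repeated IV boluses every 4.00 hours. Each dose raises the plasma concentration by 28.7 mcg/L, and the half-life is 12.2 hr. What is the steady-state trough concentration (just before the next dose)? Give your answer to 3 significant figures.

k = ln 2 / 12.2 = 0.05682 hr⁻¹
Fraction remaining after one interval: e^(−kτ) = e^(−0.05682 × 4.00) = 0.7967
R = 1 / (1 − 0.7967) = 4.919
Css,max = 28.7 × 4.919 = 141.2 mcg/L
Css,min = Css,max × e^(−kτ) = 141.2 × 0.7967 ≈ 112 mcg/L

112 mcg/L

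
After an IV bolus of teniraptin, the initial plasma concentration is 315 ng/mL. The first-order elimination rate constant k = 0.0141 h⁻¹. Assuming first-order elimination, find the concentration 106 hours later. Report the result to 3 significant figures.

C(t) = C₀ e^(−kt) = 315 × e^(−0.01410 × 106) = 315 × e^(−1.495) = 315 × 0.2243 ≈ 70.7 ng/mL

70.7 ng/mL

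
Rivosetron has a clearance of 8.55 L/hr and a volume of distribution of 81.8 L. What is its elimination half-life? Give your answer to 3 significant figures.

k = CL / V = 8.55 / 81.8 = 0.1045 hr⁻¹
t½ = ln 2 / k = ln 2 / 0.1045 ≈ 6.63 hours

6.63 hours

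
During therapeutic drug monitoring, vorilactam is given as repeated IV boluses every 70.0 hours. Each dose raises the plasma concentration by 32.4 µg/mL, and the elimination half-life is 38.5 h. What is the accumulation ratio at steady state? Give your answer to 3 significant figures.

1.40

k = ln 2 / 38.5 = 0.01800 h⁻¹
Fraction remaining after one interval: e^(−kτ) = e^(−0.01800 × 70.0) = 0.2836
R = 1 / (1 − 0.2836) = 1 / 0.7164 ≈ 1.40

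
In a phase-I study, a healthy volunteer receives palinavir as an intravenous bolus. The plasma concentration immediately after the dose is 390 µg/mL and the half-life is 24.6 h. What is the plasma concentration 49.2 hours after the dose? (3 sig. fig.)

97.5 µg/mL

k = ln 2 / 24.6 = 0.02818 h⁻¹
C(t) = C₀ e^(−kt) = 390 × e^(−0.02818 × 49.2) = 390 × e^(−1.386) = 390 × 0.2500 ≈ 97.5 µg/mL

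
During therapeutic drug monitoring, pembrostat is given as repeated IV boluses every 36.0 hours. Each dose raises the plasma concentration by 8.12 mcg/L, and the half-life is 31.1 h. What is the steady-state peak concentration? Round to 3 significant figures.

14.7 mcg/L

k = ln 2 / 31.1 = 0.02229 h⁻¹
Fraction remaining after one interval: e^(−kτ) = e^(−0.02229 × 36.0) = 0.4483
R = 1 / (1 − 0.4483) = 1.812
Css,max = 8.12 × 1.812 ≈ 14.7 mcg/L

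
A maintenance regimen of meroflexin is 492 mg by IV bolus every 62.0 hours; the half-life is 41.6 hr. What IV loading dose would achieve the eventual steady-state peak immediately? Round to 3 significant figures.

764 mg

k = ln 2 / 41.6 = 0.01666 hr⁻¹
Accumulation ratio R = 1 / (1 − e^(−kτ)) = 1 / (1 − e^(−0.01666×62.0)) = 1 / (1 − 0.3559) = 1.553
Loading dose = maintenance dose × R = 492 × 1.553 ≈ 764 mg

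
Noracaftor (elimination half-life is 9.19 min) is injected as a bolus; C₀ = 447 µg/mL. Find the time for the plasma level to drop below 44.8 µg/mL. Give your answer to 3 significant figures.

30.5 minutes

k = ln 2 / 9.19 = 0.07542 min⁻¹
C(t) = C₀ e^(−kt)  ⇒  t = ln(C₀/C) / k
t = ln(447/44.8) / 0.07542 = 2.300 / 0.07542 ≈ 30.5 minutes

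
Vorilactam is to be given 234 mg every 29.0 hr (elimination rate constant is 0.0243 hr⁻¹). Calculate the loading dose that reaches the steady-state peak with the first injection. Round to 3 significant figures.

Accumulation ratio R = 1 / (1 − e^(−kτ)) = 1 / (1 − e^(−0.02430×29.0)) = 1 / (1 − 0.4943) = 1.977
Loading dose = maintenance dose × R = 234 × 1.977 ≈ 463 mg

463 mg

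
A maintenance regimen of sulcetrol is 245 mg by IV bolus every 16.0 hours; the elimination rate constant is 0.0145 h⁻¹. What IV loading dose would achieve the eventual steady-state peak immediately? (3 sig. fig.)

Accumulation ratio R = 1 / (1 − e^(−kτ)) = 1 / (1 − e^(−0.01450×16.0)) = 1 / (1 − 0.7929) = 4.830
Loading dose = maintenance dose × R = 245 × 4.830 ≈ 1180 mg

1180 mg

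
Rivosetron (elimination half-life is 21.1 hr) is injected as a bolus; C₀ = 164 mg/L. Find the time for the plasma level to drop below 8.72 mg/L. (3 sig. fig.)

89.3 hours

k = ln 2 / 21.1 = 0.03285 hr⁻¹
C(t) = C₀ e^(−kt)  ⇒  t = ln(C₀/C) / k
t = ln(164/8.72) / 0.03285 = 2.934 / 0.03285 ≈ 89.3 hours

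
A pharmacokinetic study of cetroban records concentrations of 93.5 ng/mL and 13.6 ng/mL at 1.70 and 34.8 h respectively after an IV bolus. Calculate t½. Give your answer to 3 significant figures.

k = ln(C₁/C₂) / (t₂ − t₁) = ln(93.5/13.6) / (34.8 − 1.70)
  = 1.928 / 33.10 = 0.05824 h⁻¹
t½ = ln 2 / k = ln 2 / 0.05824 ≈ 11.9 hours

11.9 hours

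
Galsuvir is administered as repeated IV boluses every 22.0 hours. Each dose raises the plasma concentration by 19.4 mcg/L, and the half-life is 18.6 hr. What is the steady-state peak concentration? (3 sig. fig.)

k = ln 2 / 18.6 = 0.03727 hr⁻¹
Fraction remaining after one interval: e^(−kτ) = e^(−0.03727 × 22.0) = 0.4405
R = 1 / (1 − 0.4405) = 1.787
Css,max = 19.4 × 1.787 ≈ 34.7 mcg/L

34.7 mcg/L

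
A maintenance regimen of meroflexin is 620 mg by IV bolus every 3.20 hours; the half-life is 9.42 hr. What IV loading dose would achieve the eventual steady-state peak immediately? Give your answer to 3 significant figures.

2960 mg

k = ln 2 / 9.42 = 0.07358 hr⁻¹
Accumulation ratio R = 1 / (1 − e^(−kτ)) = 1 / (1 − e^(−0.07358×3.20)) = 1 / (1 − 0.7902) = 4.767
Loading dose = maintenance dose × R = 620 × 4.767 ≈ 2960 mg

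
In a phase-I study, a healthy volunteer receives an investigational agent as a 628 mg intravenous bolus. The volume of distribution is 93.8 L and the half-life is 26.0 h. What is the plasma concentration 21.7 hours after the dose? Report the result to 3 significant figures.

C₀ = dose / V = 628 / 93.8 = 6.695 mg/L
k = ln 2 / 26.0 = 0.02666 h⁻¹
C(t) = C₀ e^(−kt) = 6.695 × e^(−0.02666 × 21.7) = 6.695 × e^(−0.5785) = 6.695 × 0.5607 ≈ 3.75 mg/L

3.75 mg/L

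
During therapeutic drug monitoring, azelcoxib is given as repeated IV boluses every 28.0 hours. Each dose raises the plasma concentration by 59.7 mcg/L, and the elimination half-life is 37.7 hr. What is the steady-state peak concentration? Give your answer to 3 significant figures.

k = ln 2 / 37.7 = 0.01839 hr⁻¹
Fraction remaining after one interval: e^(−kτ) = e^(−0.01839 × 28.0) = 0.5976
R = 1 / (1 − 0.5976) = 2.485
Css,max = 59.7 × 2.485 ≈ 148 mcg/L

148 mcg/L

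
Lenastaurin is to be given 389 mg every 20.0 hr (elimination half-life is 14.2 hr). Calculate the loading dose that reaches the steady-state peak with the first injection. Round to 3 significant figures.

624 mg

k = ln 2 / 14.2 = 0.04881 hr⁻¹
Accumulation ratio R = 1 / (1 − e^(−kτ)) = 1 / (1 − e^(−0.04881×20.0)) = 1 / (1 − 0.3767) = 1.604
Loading dose = maintenance dose × R = 389 × 1.604 ≈ 624 mg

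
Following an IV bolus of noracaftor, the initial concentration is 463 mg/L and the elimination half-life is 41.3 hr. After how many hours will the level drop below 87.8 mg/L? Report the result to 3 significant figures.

99.1 hours

k = ln 2 / 41.3 = 0.01678 hr⁻¹
C(t) = C₀ e^(−kt)  ⇒  t = ln(C₀/C) / k
t = ln(463/87.8) / 0.01678 = 1.663 / 0.01678 ≈ 99.1 hours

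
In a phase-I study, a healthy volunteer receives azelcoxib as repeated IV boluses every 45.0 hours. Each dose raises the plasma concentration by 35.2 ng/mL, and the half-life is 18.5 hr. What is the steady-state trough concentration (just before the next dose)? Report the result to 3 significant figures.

8.00 ng/mL

k = ln 2 / 18.5 = 0.03747 hr⁻¹
Fraction remaining after one interval: e^(−kτ) = e^(−0.03747 × 45.0) = 0.1853
R = 1 / (1 − 0.1853) = 1.227
Css,max = 35.2 × 1.227 = 43.20 ng/mL
Css,min = Css,max × e^(−kτ) = 43.20 × 0.1853 ≈ 8.00 ng/mL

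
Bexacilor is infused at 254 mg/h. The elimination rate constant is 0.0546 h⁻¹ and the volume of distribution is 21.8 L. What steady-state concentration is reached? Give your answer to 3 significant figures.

213 mg/L

CL = k · V = 0.0546 × 21.8 = 1.190 L/h
Css = rate / CL = 254 / 1.190 ≈ 213 mg/L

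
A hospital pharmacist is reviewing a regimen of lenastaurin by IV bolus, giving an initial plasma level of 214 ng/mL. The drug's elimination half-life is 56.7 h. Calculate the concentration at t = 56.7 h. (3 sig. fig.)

107 ng/mL

k = ln 2 / 56.7 = 0.01222 h⁻¹
56.7 h is 1.000 half-lives, so C = 214 × (1/2)^1.000 = 214 × 0.5000 ≈ 107 ng/mL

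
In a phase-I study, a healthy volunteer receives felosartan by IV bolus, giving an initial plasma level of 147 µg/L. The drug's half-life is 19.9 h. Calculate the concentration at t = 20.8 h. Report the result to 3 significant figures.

k = ln 2 / 19.9 = 0.03483 h⁻¹
20.8 h is 1.045 half-lives, so C = 147 × (1/2)^1.045 = 147 × 0.4846 ≈ 71.2 µg/L

71.2 µg/L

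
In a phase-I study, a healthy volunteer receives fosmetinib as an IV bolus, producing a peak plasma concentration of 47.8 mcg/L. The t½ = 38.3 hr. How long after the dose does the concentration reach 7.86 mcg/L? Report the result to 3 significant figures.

99.7 hours

k = ln 2 / 38.3 = 0.01810 hr⁻¹
C(t) = C₀ e^(−kt)  ⇒  t = ln(C₀/C) / k
t = ln(47.8/7.86) / 0.01810 = 1.805 / 0.01810 ≈ 99.7 hours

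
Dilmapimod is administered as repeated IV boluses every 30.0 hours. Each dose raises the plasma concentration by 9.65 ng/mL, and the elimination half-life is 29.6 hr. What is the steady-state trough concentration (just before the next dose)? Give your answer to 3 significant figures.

k = ln 2 / 29.6 = 0.02342 hr⁻¹
Fraction remaining after one interval: e^(−kτ) = e^(−0.02342 × 30.0) = 0.4953
R = 1 / (1 − 0.4953) = 1.982
Css,max = 9.65 × 1.982 = 19.12 ng/mL
Css,min = Css,max × e^(−kτ) = 19.12 × 0.4953 ≈ 9.47 ng/mL

9.47 ng/mL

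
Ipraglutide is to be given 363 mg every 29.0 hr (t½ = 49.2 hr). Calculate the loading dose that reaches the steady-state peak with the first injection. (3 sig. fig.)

k = ln 2 / 49.2 = 0.01409 hr⁻¹
Accumulation ratio R = 1 / (1 − e^(−kτ)) = 1 / (1 − e^(−0.01409×29.0)) = 1 / (1 − 0.6646) = 2.982
Loading dose = maintenance dose × R = 363 × 2.982 ≈ 1080 mg

1080 mg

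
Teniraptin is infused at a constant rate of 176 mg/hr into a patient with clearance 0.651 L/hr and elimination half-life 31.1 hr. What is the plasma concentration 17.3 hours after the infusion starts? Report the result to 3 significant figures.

Css = rate / CL = 176 / 0.651 = 270.4 µg/mL
k = ln 2 / 31.1 = 0.02229 hr⁻¹
C(t) = Css (1 − e^(−kt)) = 270.4 × (1 − e^(−0.3856)) = 270.4 × 0.3199 ≈ 86.5 µg/mL

86.5 µg/mL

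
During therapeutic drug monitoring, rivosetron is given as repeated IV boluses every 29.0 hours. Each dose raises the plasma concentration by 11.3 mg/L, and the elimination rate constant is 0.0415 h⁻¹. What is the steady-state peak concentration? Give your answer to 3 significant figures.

Fraction remaining after one interval: e^(−kτ) = e^(−0.04150 × 29.0) = 0.3001
R = 1 / (1 − 0.3001) = 1.429
Css,max = 11.3 × 1.429 ≈ 16.1 mg/L

16.1 mg/L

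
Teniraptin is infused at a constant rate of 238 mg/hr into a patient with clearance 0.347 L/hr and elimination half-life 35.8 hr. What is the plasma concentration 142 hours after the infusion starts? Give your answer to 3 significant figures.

Css = rate / CL = 238 / 0.347 = 685.9 mg/L
k = ln 2 / 35.8 = 0.01936 hr⁻¹
C(t) = Css (1 − e^(−kt)) = 685.9 × (1 − e^(−2.749)) = 685.9 × 0.9360 ≈ 642 mg/L

642 mg/L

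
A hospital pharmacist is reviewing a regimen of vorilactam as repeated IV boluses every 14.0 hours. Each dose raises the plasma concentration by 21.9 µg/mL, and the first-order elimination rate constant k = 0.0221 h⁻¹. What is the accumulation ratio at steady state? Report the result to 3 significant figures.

Fraction remaining after one interval: e^(−kτ) = e^(−0.02210 × 14.0) = 0.7339
R = 1 / (1 − 0.7339) = 1 / 0.2661 ≈ 3.76

3.76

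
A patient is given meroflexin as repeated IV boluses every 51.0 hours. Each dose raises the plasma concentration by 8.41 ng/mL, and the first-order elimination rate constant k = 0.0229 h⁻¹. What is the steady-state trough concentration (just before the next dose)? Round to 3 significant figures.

Fraction remaining after one interval: e^(−kτ) = e^(−0.02290 × 51.0) = 0.3110
R = 1 / (1 − 0.3110) = 1.451
Css,max = 8.41 × 1.451 = 12.21 ng/mL
Css,min = Css,max × e^(−kτ) = 12.21 × 0.3110 ≈ 3.80 ng/mL

3.80 ng/mL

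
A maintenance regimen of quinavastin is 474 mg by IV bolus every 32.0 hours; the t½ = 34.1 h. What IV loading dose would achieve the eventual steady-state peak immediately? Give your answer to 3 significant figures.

k = ln 2 / 34.1 = 0.02033 h⁻¹
Accumulation ratio R = 1 / (1 − e^(−kτ)) = 1 / (1 − e^(−0.02033×32.0)) = 1 / (1 − 0.5218) = 2.091
Loading dose = maintenance dose × R = 474 × 2.091 ≈ 991 mg

991 mg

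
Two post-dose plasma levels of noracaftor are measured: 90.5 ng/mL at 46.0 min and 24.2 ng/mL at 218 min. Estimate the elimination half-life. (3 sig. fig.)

k = ln(C₁/C₂) / (t₂ − t₁) = ln(90.5/24.2) / (218 − 46.0)
  = 1.319 / 172.0 = 0.007669 min⁻¹
t½ = ln 2 / k = ln 2 / 0.007669 ≈ 90.4 minutes

90.4 minutes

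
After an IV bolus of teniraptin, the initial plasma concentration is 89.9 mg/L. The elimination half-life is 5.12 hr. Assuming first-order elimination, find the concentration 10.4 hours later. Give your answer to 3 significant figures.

k = ln 2 / 5.12 = 0.1354 hr⁻¹
C(t) = C₀ e^(−kt) = 89.9 × e^(−0.1354 × 10.4) = 89.9 × e^(−1.408) = 89.9 × 0.2446 ≈ 22.0 mg/L

22.0 mg/L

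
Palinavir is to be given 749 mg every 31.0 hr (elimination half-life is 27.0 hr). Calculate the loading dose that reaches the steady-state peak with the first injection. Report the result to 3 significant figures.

k = ln 2 / 27.0 = 0.02567 hr⁻¹
Accumulation ratio R = 1 / (1 − e^(−kτ)) = 1 / (1 − e^(−0.02567×31.0)) = 1 / (1 − 0.4512) = 1.822
Loading dose = maintenance dose × R = 749 × 1.822 ≈ 1360 mg

1360 mg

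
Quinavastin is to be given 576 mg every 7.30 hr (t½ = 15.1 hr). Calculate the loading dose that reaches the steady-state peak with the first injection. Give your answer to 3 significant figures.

2020 mg

k = ln 2 / 15.1 = 0.04590 hr⁻¹
Accumulation ratio R = 1 / (1 − e^(−kτ)) = 1 / (1 − e^(−0.04590×7.30)) = 1 / (1 − 0.7153) = 3.512
Loading dose = maintenance dose × R = 576 × 3.512 ≈ 2020 mg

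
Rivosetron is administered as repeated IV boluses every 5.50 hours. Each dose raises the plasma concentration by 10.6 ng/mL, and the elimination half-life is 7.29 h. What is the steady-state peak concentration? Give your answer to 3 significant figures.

k = ln 2 / 7.29 = 0.09508 h⁻¹
Fraction remaining after one interval: e^(−kτ) = e^(−0.09508 × 5.50) = 0.5928
R = 1 / (1 − 0.5928) = 2.456
Css,max = 10.6 × 2.456 ≈ 26.0 ng/mL

26.0 ng/mL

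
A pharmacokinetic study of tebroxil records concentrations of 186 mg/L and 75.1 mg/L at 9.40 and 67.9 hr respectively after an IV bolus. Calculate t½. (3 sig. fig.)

44.7 hours

k = ln(C₁/C₂) / (t₂ − t₁) = ln(186/75.1) / (67.9 − 9.40)
  = 0.9069 / 58.50 = 0.01550 hr⁻¹
t½ = ln 2 / k = ln 2 / 0.01550 ≈ 44.7 hours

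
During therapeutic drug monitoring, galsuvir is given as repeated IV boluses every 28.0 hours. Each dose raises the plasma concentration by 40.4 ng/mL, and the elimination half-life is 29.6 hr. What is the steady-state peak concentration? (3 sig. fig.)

k = ln 2 / 29.6 = 0.02342 hr⁻¹
Fraction remaining after one interval: e^(−kτ) = e^(−0.02342 × 28.0) = 0.5191
R = 1 / (1 − 0.5191) = 2.079
Css,max = 40.4 × 2.079 ≈ 84.0 ng/mL

84.0 ng/mL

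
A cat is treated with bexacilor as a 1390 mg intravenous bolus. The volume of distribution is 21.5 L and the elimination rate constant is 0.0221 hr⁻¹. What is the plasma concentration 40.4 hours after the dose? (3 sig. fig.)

C₀ = dose / V = 1390 / 21.5 = 64.65 mg/L
C(t) = C₀ e^(−kt) = 64.65 × e^(−0.02210 × 40.4) = 64.65 × e^(−0.8928) = 64.65 × 0.4095 ≈ 26.5 mg/L

26.5 mg/L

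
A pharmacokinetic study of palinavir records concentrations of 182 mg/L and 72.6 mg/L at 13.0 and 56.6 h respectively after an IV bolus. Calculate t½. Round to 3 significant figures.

32.9 hours

k = ln(C₁/C₂) / (t₂ − t₁) = ln(182/72.6) / (56.6 − 13.0)
  = 0.9190 / 43.60 = 0.02108 h⁻¹
t½ = ln 2 / k = ln 2 / 0.02108 ≈ 32.9 hours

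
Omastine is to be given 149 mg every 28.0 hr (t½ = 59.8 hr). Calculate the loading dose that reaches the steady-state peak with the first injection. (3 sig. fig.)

538 mg

k = ln 2 / 59.8 = 0.01159 hr⁻¹
Accumulation ratio R = 1 / (1 − e^(−kτ)) = 1 / (1 − e^(−0.01159×28.0)) = 1 / (1 − 0.7229) = 3.608
Loading dose = maintenance dose × R = 149 × 3.608 ≈ 538 mg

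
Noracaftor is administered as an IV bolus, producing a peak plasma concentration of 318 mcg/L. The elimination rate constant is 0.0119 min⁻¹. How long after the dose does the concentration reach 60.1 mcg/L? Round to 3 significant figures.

C(t) = C₀ e^(−kt)  ⇒  t = ln(C₀/C) / k
t = ln(318/60.1) / 0.01190 = 1.666 / 0.01190 ≈ 140 minutes

140 minutes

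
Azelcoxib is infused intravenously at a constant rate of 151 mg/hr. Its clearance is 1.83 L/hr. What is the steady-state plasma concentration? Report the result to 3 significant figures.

82.5 mg/L

Css = infusion rate / CL = 151 / 1.83 ≈ 82.5 mg/L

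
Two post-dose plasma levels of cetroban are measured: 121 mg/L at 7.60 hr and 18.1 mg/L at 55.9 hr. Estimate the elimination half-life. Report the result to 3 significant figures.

k = ln(C₁/C₂) / (t₂ − t₁) = ln(121/18.1) / (55.9 − 7.60)
  = 1.900 / 48.30 = 0.03933 hr⁻¹
t½ = ln 2 / k = ln 2 / 0.03933 ≈ 17.6 hours

17.6 hours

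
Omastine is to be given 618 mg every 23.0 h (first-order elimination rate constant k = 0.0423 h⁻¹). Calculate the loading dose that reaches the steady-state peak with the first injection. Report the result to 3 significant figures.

994 mg

Accumulation ratio R = 1 / (1 − e^(−kτ)) = 1 / (1 − e^(−0.04230×23.0)) = 1 / (1 − 0.3780) = 1.608
Loading dose = maintenance dose × R = 618 × 1.608 ≈ 994 mg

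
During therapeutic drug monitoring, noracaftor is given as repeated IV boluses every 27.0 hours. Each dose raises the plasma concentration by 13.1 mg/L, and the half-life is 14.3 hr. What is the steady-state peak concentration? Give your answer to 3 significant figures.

17.9 mg/L

k = ln 2 / 14.3 = 0.04847 hr⁻¹
Fraction remaining after one interval: e^(−kτ) = e^(−0.04847 × 27.0) = 0.2702
R = 1 / (1 − 0.2702) = 1.370
Css,max = 13.1 × 1.370 ≈ 17.9 mg/L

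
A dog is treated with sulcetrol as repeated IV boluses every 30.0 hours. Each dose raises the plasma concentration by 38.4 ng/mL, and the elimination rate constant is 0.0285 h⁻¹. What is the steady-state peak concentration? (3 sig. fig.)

Fraction remaining after one interval: e^(−kτ) = e^(−0.02850 × 30.0) = 0.4253
R = 1 / (1 − 0.4253) = 1.740
Css,max = 38.4 × 1.740 ≈ 66.8 ng/mL

66.8 ng/mL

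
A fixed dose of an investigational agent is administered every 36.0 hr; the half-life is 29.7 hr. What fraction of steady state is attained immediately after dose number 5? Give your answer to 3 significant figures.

k = ln 2 / 29.7 = 0.02334 hr⁻¹
f_n = 1 − e^(−nkτ) = 1 − e^(−5 × 0.02334 × 36.0) = 1 − e^(−4.201) = 1 − 0.01498 ≈ 0.985

0.985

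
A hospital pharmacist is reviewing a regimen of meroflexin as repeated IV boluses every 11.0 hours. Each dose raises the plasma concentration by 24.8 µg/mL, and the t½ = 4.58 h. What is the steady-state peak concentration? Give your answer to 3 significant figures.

k = ln 2 / 4.58 = 0.1513 h⁻¹
Fraction remaining after one interval: e^(−kτ) = e^(−0.1513 × 11.0) = 0.1892
R = 1 / (1 − 0.1892) = 1.233
Css,max = 24.8 × 1.233 ≈ 30.6 µg/mL

30.6 µg/mL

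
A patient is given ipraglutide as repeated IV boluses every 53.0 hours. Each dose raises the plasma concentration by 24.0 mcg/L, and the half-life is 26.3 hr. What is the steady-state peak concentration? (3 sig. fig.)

31.9 mcg/L

k = ln 2 / 26.3 = 0.02636 hr⁻¹
Fraction remaining after one interval: e^(−kτ) = e^(−0.02636 × 53.0) = 0.2474
R = 1 / (1 − 0.2474) = 1.329
Css,max = 24.0 × 1.329 ≈ 31.9 mcg/L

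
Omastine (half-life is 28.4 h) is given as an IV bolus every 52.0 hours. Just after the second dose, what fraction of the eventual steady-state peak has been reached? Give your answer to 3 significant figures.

0.921

k = ln 2 / 28.4 = 0.02441 h⁻¹
f_n = 1 − e^(−nkτ) = 1 − e^(−2 × 0.02441 × 52.0) = 1 − e^(−2.538) = 1 − 0.07900 ≈ 0.921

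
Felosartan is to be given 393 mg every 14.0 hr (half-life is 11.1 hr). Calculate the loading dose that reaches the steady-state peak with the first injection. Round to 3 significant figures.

k = ln 2 / 11.1 = 0.06245 hr⁻¹
Accumulation ratio R = 1 / (1 − e^(−kτ)) = 1 / (1 − e^(−0.06245×14.0)) = 1 / (1 − 0.4172) = 1.716
Loading dose = maintenance dose × R = 393 × 1.716 ≈ 674 mg

674 mg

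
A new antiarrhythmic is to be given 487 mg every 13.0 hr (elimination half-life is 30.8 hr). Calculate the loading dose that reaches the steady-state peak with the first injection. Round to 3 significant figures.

k = ln 2 / 30.8 = 0.02250 hr⁻¹
Accumulation ratio R = 1 / (1 − e^(−kτ)) = 1 / (1 − e^(−0.02250×13.0)) = 1 / (1 − 0.7463) = 3.942
Loading dose = maintenance dose × R = 487 × 3.942 ≈ 1920 mg

1920 mg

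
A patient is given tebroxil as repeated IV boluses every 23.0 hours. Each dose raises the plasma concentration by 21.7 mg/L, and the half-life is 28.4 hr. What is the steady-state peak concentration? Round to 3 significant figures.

50.5 mg/L

k = ln 2 / 28.4 = 0.02441 hr⁻¹
Fraction remaining after one interval: e^(−kτ) = e^(−0.02441 × 23.0) = 0.5704
R = 1 / (1 − 0.5704) = 2.328
Css,max = 21.7 × 2.328 ≈ 50.5 mg/L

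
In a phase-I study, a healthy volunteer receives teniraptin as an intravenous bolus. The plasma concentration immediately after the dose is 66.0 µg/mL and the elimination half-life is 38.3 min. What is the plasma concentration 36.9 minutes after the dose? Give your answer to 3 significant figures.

k = ln 2 / 38.3 = 0.01810 min⁻¹
36.9 min is 0.9634 half-lives, so C = 66.0 × (1/2)^0.9634 = 66.0 × 0.5128 ≈ 33.8 µg/mL

33.8 µg/mL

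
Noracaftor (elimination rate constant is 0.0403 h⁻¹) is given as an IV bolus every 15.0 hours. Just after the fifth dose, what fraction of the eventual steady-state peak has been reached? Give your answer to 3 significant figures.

f_n = 1 − e^(−nkτ) = 1 − e^(−5 × 0.04030 × 15.0) = 1 − e^(−3.022) = 1 − 0.04868 ≈ 0.951

0.951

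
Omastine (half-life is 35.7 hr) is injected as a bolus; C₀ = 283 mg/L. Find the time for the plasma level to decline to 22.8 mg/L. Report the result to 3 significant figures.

k = ln 2 / 35.7 = 0.01942 hr⁻¹
C(t) = C₀ e^(−kt)  ⇒  t = ln(C₀/C) / k
t = ln(283/22.8) / 0.01942 = 2.519 / 0.01942 ≈ 130 hours

130 hours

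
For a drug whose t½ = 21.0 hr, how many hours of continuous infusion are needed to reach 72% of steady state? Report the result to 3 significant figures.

k = ln 2 / 21.0 = 0.03301 hr⁻¹
f = 1 − e^(−kt)  ⇒  t = −ln(1 − f) / k
t = −ln(1 − 0.72) / 0.03301 = 1.273 / 0.03301 ≈ 38.6 hours

38.6 hours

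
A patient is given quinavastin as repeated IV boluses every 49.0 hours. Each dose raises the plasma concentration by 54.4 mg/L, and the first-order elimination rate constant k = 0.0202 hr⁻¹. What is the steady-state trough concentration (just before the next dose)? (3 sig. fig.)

32.2 mg/L

Fraction remaining after one interval: e^(−kτ) = e^(−0.02020 × 49.0) = 0.3717
R = 1 / (1 − 0.3717) = 1.591
Css,max = 54.4 × 1.591 = 86.58 mg/L
Css,min = Css,max × e^(−kτ) = 86.58 × 0.3717 ≈ 32.2 mg/L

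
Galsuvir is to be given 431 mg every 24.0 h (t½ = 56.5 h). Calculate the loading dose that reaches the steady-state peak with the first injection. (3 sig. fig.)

k = ln 2 / 56.5 = 0.01227 h⁻¹
Accumulation ratio R = 1 / (1 − e^(−kτ)) = 1 / (1 − e^(−0.01227×24.0)) = 1 / (1 − 0.7450) = 3.921
Loading dose = maintenance dose × R = 431 × 3.921 ≈ 1690 mg

1690 mg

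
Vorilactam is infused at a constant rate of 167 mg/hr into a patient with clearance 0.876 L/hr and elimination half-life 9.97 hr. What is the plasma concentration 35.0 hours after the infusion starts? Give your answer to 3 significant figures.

Css = rate / CL = 167 / 0.876 = 190.6 µg/mL
k = ln 2 / 9.97 = 0.06952 hr⁻¹
C(t) = Css (1 − e^(−kt)) = 190.6 × (1 − e^(−2.433)) = 190.6 × 0.9123 ≈ 174 µg/mL

174 µg/mL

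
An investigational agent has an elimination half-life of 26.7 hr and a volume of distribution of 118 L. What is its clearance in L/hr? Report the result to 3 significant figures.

k = ln 2 / t½ = ln 2 / 26.7 = 0.02596 hr⁻¹
CL = k · V = 0.02596 × 118 ≈ 3.06 L/hr

3.06 L/hr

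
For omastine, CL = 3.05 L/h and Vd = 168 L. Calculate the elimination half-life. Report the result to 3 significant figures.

38.2 hours

k = CL / V = 3.05 / 168 = 0.01815 h⁻¹
t½ = ln 2 / k = ln 2 / 0.01815 ≈ 38.2 hours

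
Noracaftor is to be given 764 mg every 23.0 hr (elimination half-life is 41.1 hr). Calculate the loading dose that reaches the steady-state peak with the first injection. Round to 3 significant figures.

k = ln 2 / 41.1 = 0.01686 hr⁻¹
Accumulation ratio R = 1 / (1 − e^(−kτ)) = 1 / (1 − e^(−0.01686×23.0)) = 1 / (1 − 0.6785) = 3.110
Loading dose = maintenance dose × R = 764 × 3.110 ≈ 2380 mg

2380 mg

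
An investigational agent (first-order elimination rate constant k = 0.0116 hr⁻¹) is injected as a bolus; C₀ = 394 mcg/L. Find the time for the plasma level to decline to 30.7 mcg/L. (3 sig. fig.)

C(t) = C₀ e^(−kt)  ⇒  t = ln(C₀/C) / k
t = ln(394/30.7) / 0.01160 = 2.552 / 0.01160 ≈ 220 hours

220 hours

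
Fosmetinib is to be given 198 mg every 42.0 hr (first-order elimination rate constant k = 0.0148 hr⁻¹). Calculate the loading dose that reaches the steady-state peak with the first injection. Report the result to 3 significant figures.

428 mg

Accumulation ratio R = 1 / (1 − e^(−kτ)) = 1 / (1 − e^(−0.01480×42.0)) = 1 / (1 − 0.5371) = 2.160
Loading dose = maintenance dose × R = 198 × 2.160 ≈ 428 mg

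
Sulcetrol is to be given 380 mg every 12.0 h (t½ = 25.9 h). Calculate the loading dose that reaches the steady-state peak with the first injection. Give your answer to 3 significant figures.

k = ln 2 / 25.9 = 0.02676 h⁻¹
Accumulation ratio R = 1 / (1 − e^(−kτ)) = 1 / (1 − e^(−0.02676×12.0)) = 1 / (1 − 0.7253) = 3.641
Loading dose = maintenance dose × R = 380 × 3.641 ≈ 1380 mg

1380 mg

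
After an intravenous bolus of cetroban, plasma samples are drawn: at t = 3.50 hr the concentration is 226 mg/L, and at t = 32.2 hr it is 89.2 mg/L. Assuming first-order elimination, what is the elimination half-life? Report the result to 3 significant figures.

k = ln(C₁/C₂) / (t₂ − t₁) = ln(226/89.2) / (32.2 − 3.50)
  = 0.9297 / 28.70 = 0.03239 hr⁻¹
t½ = ln 2 / k = ln 2 / 0.03239 ≈ 21.4 hours

21.4 hours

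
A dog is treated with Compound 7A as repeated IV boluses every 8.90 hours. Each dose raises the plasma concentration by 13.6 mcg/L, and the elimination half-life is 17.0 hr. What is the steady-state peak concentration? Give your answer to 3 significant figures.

44.7 mcg/L

k = ln 2 / 17.0 = 0.04077 hr⁻¹
Fraction remaining after one interval: e^(−kτ) = e^(−0.04077 × 8.90) = 0.6957
R = 1 / (1 − 0.6957) = 3.286
Css,max = 13.6 × 3.286 ≈ 44.7 mcg/L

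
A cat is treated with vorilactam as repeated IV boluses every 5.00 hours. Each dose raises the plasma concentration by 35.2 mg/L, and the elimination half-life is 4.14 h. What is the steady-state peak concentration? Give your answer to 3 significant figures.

62.1 mg/L

k = ln 2 / 4.14 = 0.1674 h⁻¹
Fraction remaining after one interval: e^(−kτ) = e^(−0.1674 × 5.00) = 0.4329
R = 1 / (1 − 0.4329) = 1.764
Css,max = 35.2 × 1.764 ≈ 62.1 mg/L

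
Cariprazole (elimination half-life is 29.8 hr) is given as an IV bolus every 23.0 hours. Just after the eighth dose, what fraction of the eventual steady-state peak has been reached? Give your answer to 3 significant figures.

k = ln 2 / 29.8 = 0.02326 hr⁻¹
f_n = 1 − e^(−nkτ) = 1 − e^(−8 × 0.02326 × 23.0) = 1 − e^(−4.280) = 1 − 0.01384 ≈ 0.986

0.986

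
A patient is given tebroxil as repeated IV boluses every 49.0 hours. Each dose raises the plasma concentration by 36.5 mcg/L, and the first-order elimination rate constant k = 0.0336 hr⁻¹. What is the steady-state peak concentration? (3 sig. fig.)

Fraction remaining after one interval: e^(−kτ) = e^(−0.03360 × 49.0) = 0.1927
R = 1 / (1 − 0.1927) = 1.239
Css,max = 36.5 × 1.239 ≈ 45.2 mcg/L

45.2 mcg/L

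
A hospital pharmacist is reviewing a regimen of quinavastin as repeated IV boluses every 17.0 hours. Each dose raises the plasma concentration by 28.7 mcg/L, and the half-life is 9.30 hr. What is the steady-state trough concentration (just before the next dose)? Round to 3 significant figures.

k = ln 2 / 9.30 = 0.07453 hr⁻¹
Fraction remaining after one interval: e^(−kτ) = e^(−0.07453 × 17.0) = 0.2817
R = 1 / (1 − 0.2817) = 1.392
Css,max = 28.7 × 1.392 = 39.95 mcg/L
Css,min = Css,max × e^(−kτ) = 39.95 × 0.2817 ≈ 11.3 mcg/L

11.3 mcg/L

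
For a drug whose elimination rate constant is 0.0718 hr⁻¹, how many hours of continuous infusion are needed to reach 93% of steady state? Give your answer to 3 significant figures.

f = 1 − e^(−kt)  ⇒  t = −ln(1 − f) / k
t = −ln(1 − 0.93) / 0.07180 = 2.659 / 0.07180 ≈ 37.0 hours

37.0 hours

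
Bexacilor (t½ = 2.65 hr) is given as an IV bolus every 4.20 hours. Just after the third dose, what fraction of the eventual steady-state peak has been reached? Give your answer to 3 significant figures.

0.963

k = ln 2 / 2.65 = 0.2616 hr⁻¹
f_n = 1 − e^(−nkτ) = 1 − e^(−3 × 0.2616 × 4.20) = 1 − e^(−3.296) = 1 − 0.03704 ≈ 0.963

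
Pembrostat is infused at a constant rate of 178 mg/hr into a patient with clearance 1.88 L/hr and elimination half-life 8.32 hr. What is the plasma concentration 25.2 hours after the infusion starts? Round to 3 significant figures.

83.1 µg/mL

Css = rate / CL = 178 / 1.88 = 94.68 µg/mL
k = ln 2 / 8.32 = 0.08331 hr⁻¹
C(t) = Css (1 − e^(−kt)) = 94.68 × (1 − e^(−2.099)) = 94.68 × 0.8775 ≈ 83.1 µg/mL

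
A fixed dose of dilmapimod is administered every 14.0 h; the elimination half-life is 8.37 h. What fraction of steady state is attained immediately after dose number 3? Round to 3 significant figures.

k = ln 2 / 8.37 = 0.08281 h⁻¹
f_n = 1 − e^(−nkτ) = 1 − e^(−3 × 0.08281 × 14.0) = 1 − e^(−3.478) = 1 − 0.03086 ≈ 0.969

0.969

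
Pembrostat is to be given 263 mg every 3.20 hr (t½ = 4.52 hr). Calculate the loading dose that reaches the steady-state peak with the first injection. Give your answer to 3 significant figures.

k = ln 2 / 4.52 = 0.1534 hr⁻¹
Accumulation ratio R = 1 / (1 − e^(−kτ)) = 1 / (1 − e^(−0.1534×3.20)) = 1 / (1 − 0.6122) = 2.579
Loading dose = maintenance dose × R = 263 × 2.579 ≈ 678 mg

678 mg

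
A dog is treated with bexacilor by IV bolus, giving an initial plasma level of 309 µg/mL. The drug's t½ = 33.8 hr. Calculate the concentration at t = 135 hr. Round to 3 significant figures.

k = ln 2 / 33.8 = 0.02051 hr⁻¹
C(t) = C₀ e^(−kt) = 309 × e^(−0.02051 × 135) = 309 × e^(−2.768) = 309 × 0.06276 ≈ 19.4 µg/mL

19.4 µg/mL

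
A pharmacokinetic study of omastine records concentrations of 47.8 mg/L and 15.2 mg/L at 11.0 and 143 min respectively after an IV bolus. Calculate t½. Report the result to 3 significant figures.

k = ln(C₁/C₂) / (t₂ − t₁) = ln(47.8/15.2) / (143 − 11.0)
  = 1.146 / 132.0 = 0.008680 min⁻¹
t½ = ln 2 / k = ln 2 / 0.008680 ≈ 79.9 minutes

79.9 minutes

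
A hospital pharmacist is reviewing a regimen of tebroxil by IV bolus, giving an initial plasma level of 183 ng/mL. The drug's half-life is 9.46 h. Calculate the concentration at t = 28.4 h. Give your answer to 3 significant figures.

k = ln 2 / 9.46 = 0.07327 h⁻¹
28.4 h is 3.002 half-lives, so C = 183 × (1/2)^3.002 = 183 × 0.1248 ≈ 22.8 ng/mL

22.8 ng/mL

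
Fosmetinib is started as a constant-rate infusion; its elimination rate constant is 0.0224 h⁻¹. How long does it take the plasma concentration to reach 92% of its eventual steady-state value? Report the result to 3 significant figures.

113 hours

f = 1 − e^(−kt)  ⇒  t = −ln(1 − f) / k
t = −ln(1 − 0.92) / 0.02240 = 2.526 / 0.02240 ≈ 113 hours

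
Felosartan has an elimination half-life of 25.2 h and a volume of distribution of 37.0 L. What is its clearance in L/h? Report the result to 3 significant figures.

k = ln 2 / t½ = ln 2 / 25.2 = 0.02751 h⁻¹
CL = k · V = 0.02751 × 37.0 ≈ 1.02 L/h

1.02 L/h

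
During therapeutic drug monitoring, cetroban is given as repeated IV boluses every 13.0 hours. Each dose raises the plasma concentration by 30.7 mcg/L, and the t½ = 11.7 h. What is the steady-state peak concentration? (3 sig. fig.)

k = ln 2 / 11.7 = 0.05924 h⁻¹
Fraction remaining after one interval: e^(−kτ) = e^(−0.05924 × 13.0) = 0.4629
R = 1 / (1 − 0.4629) = 1.862
Css,max = 30.7 × 1.862 ≈ 57.2 mcg/L

57.2 mcg/L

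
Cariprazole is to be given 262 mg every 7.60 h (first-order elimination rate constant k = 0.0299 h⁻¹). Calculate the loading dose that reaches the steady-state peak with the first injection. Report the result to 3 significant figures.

1290 mg

Accumulation ratio R = 1 / (1 − e^(−kτ)) = 1 / (1 − e^(−0.02990×7.60)) = 1 / (1 − 0.7967) = 4.920
Loading dose = maintenance dose × R = 262 × 4.920 ≈ 1290 mg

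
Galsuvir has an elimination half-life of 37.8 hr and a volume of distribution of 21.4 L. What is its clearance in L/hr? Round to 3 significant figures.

k = ln 2 / t½ = ln 2 / 37.8 = 0.01834 hr⁻¹
CL = k · V = 0.01834 × 21.4 ≈ 0.392 L/hr

0.392 L/hr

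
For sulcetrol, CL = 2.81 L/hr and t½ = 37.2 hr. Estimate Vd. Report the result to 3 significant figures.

151 L

k = ln 2 / t½ = ln 2 / 37.2 = 0.01863 hr⁻¹
V = CL / k = 2.81 / 0.01863 ≈ 151 L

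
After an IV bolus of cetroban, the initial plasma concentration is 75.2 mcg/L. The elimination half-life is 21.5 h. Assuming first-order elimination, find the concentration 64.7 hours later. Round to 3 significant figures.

k = ln 2 / 21.5 = 0.03224 h⁻¹
64.7 h is 3.009 half-lives, so C = 75.2 × (1/2)^3.009 = 75.2 × 0.1242 ≈ 9.34 mcg/L

9.34 mcg/L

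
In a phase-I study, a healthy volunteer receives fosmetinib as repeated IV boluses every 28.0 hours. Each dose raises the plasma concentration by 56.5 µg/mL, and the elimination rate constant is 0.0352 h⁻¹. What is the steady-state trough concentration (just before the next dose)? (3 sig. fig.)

Fraction remaining after one interval: e^(−kτ) = e^(−0.03520 × 28.0) = 0.3732
R = 1 / (1 − 0.3732) = 1.595
Css,max = 56.5 × 1.595 = 90.14 µg/mL
Css,min = Css,max × e^(−kτ) = 90.14 × 0.3732 ≈ 33.6 µg/mL

33.6 µg/mL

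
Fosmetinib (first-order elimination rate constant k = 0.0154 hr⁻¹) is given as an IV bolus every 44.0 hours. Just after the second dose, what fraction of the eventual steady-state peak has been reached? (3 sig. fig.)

0.742

f_n = 1 − e^(−nkτ) = 1 − e^(−2 × 0.01540 × 44.0) = 1 − e^(−1.355) = 1 − 0.2579 ≈ 0.742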